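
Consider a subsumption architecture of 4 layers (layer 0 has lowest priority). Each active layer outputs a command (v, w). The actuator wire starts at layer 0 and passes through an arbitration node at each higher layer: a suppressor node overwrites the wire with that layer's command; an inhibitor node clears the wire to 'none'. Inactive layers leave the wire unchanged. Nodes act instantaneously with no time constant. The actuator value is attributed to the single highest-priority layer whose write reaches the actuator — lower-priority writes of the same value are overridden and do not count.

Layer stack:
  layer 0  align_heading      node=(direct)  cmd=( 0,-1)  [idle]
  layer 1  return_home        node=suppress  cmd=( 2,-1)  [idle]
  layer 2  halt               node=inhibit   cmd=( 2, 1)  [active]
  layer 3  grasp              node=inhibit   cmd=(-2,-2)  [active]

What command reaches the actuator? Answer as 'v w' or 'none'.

L0 align_heading: idle → wire = none
L1 return_home: idle → wire stays none
L2 halt: active, inhibitor → wire = none
L3 grasp: active, inhibitor → wire = none
actuator = none

none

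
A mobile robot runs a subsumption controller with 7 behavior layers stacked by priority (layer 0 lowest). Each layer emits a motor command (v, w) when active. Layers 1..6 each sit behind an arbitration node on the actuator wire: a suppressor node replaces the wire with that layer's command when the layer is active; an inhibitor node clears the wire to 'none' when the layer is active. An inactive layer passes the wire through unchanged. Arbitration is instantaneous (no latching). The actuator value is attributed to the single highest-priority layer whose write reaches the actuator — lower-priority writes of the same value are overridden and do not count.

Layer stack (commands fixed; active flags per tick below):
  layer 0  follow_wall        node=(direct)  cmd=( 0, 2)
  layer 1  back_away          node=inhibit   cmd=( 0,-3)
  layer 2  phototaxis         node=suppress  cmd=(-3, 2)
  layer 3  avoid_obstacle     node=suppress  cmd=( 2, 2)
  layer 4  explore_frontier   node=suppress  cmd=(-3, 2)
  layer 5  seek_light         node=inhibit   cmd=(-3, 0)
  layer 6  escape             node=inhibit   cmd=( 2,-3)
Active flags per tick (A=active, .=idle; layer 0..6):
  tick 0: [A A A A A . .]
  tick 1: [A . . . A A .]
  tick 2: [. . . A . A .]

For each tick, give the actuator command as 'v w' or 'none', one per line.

-3 2
none
none

tick 0:
  layer 0 (follow_wall) active — direct: (0, 2)
  layer 1 (back_away) active — inhibits: none
  layer 2 (phototaxis) active — suppresses: (-3, 2)
  layer 3 (avoid_obstacle) active — suppresses: (2, 2)
  layer 4 (explore_frontier) active — suppresses: (-3, 2)
  layer 5 (seek_light) idle — unchanged: (-3, 2)
  layer 6 (escape) idle — unchanged: (-3, 2)
  → actuator (-3, 2)
tick 1:
  layer 0 (follow_wall) active — direct: (0, 2)
  layer 1 (back_away) idle — unchanged: (0, 2)
  layer 2 (phototaxis) idle — unchanged: (0, 2)
  layer 3 (avoid_obstacle) idle — unchanged: (0, 2)
  layer 4 (explore_frontier) active — suppresses: (-3, 2)
  layer 5 (seek_light) active — inhibits: none
  layer 6 (escape) idle — unchanged: none
  → actuator none
tick 2:
  layer 0 (follow_wall) idle — none
  layer 1 (back_away) idle — unchanged: none
  layer 2 (phototaxis) idle — unchanged: none
  layer 3 (avoid_obstacle) active — suppresses: (2, 2)
  layer 4 (explore_frontier) idle — unchanged: (2, 2)
  layer 5 (seek_light) active — inhibits: none
  layer 6 (escape) idle — unchanged: none
  → actuator none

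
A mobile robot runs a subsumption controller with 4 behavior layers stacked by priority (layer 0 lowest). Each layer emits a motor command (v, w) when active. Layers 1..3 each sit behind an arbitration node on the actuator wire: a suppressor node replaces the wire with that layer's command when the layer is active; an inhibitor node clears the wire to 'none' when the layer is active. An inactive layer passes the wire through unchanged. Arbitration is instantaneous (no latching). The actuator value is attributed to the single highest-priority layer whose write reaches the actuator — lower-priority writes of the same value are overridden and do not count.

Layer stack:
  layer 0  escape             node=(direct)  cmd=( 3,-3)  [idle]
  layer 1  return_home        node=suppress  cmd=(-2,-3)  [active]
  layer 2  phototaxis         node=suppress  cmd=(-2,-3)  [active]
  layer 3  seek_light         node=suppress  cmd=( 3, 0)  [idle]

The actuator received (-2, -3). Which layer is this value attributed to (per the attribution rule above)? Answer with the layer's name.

phototaxis

[0] escape off; wire := none
[1] return_home on (suppress); wire := (-2, -3)
[2] phototaxis on (suppress); wire := (-2, -3)
[3] seek_light off; pass (-2, -3)
output (-2, -3)
last writer: layer 2 = phototaxis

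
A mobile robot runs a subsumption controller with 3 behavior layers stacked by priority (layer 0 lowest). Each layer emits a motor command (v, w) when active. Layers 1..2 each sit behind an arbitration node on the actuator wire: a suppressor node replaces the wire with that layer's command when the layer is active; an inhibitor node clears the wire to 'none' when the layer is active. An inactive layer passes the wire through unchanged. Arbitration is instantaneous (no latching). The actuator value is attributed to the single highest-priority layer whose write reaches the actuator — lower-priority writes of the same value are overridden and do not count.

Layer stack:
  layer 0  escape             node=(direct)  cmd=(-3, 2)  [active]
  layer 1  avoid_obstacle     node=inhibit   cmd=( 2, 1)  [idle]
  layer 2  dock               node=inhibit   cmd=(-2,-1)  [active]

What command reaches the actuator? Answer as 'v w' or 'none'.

none

[0] escape on; wire := (-3, 2)
[1] avoid_obstacle off; pass (-3, 2)
[2] dock on (inhibit); wire := none
output none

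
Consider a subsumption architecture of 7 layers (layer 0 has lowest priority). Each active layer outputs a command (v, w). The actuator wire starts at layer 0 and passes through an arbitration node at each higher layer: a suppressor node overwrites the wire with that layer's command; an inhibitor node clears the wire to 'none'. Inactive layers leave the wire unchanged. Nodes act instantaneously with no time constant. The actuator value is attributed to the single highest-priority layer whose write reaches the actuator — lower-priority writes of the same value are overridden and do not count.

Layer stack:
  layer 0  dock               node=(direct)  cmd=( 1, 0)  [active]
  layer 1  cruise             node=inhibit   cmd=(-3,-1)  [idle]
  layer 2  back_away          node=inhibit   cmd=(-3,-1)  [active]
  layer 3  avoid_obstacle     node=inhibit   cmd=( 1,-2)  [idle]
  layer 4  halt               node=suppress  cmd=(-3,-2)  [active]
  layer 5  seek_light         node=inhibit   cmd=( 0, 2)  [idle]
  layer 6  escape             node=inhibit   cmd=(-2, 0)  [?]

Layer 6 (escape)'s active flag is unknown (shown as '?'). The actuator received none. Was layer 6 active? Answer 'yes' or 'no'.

yes

If layer 6 is active=yes:
  actuator would be none
If layer 6 is active=no:
  actuator would be (-3, -2)
Observed none, so layer 6 was active.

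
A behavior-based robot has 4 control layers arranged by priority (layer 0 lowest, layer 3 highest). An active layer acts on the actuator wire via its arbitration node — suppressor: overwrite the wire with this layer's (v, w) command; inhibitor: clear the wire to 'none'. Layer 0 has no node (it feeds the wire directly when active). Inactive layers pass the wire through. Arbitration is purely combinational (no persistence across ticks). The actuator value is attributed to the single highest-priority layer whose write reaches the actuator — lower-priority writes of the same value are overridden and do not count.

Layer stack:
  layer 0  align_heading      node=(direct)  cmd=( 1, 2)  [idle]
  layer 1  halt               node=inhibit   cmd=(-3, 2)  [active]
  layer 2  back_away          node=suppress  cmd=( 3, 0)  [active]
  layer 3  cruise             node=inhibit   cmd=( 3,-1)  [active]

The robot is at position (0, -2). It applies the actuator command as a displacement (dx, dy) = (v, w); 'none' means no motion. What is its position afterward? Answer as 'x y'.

0 -2

L0 align_heading: idle → wire = none
L1 halt: active, inhibitor → wire = none
L2 back_away: active, suppressor → wire = (3, 0)
L3 cruise: active, inhibitor → wire = none
actuator = none
position: (0, -2) + none = (0, -2)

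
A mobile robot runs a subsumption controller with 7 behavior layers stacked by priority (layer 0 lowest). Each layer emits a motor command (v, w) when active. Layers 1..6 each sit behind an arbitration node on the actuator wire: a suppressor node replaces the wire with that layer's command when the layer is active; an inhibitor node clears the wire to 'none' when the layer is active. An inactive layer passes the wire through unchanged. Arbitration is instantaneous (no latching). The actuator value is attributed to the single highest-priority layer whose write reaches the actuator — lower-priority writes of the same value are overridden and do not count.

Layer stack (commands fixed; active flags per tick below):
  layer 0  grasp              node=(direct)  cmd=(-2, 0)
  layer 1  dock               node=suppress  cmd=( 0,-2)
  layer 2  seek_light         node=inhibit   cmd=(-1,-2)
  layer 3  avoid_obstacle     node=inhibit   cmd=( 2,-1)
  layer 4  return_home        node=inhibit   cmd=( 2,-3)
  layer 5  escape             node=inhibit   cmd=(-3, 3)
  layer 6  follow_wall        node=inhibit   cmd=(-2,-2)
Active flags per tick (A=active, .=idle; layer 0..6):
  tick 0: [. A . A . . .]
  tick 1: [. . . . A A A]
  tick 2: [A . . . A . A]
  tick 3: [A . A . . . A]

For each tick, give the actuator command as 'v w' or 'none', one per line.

tick 0:
  [0] grasp off; wire := none
  [1] dock on (suppress); wire := (0, -2)
  [2] seek_light off; pass (0, -2)
  [3] avoid_obstacle on (inhibit); wire := none
  [4] return_home off; pass none
  [5] escape off; pass none
  [6] follow_wall off; pass none
  output none
tick 1:
  [0] grasp off; wire := none
  [1] dock off; pass none
  [2] seek_light off; pass none
  [3] avoid_obstacle off; pass none
  [4] return_home on (inhibit); wire := none
  [5] escape on (inhibit); wire := none
  [6] follow_wall on (inhibit); wire := none
  output none
tick 2:
  [0] grasp on; wire := (-2, 0)
  [1] dock off; pass (-2, 0)
  [2] seek_light off; pass (-2, 0)
  [3] avoid_obstacle off; pass (-2, 0)
  [4] return_home on (inhibit); wire := none
  [5] escape off; pass none
  [6] follow_wall on (inhibit); wire := none
  output none
tick 3:
  [0] grasp on; wire := (-2, 0)
  [1] dock off; pass (-2, 0)
  [2] seek_light on (inhibit); wire := none
  [3] avoid_obstacle off; pass none
  [4] return_home off; pass none
  [5] escape off; pass none
  [6] follow_wall on (inhibit); wire := none
  output none

none
none
none
none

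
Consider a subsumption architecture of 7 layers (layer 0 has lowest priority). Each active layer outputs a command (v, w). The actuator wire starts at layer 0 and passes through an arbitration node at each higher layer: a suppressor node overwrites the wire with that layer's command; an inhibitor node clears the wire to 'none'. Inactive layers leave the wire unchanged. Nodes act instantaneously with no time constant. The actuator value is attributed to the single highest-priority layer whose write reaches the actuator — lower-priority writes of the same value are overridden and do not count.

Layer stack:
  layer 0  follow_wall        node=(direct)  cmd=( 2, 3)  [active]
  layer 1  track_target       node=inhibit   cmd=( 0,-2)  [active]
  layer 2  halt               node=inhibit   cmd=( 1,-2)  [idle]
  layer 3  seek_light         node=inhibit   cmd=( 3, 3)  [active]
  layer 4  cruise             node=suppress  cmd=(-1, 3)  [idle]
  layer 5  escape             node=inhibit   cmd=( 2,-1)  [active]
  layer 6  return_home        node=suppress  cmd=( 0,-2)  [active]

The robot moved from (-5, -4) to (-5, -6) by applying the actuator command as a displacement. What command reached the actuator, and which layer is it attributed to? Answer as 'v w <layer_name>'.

displacement = (-5, -6) − (-5, -4) = (0, -2)
L0 follow_wall: active, feeds wire = (2, 3)
L1 track_target: active, inhibitor → wire = none
L2 halt: idle → wire stays none
L3 seek_light: active, inhibitor → wire = none
L4 cruise: idle → wire stays none
L5 escape: active, inhibitor → wire = none
L6 return_home: active, suppressor → wire = (0, -2)
actuator = (0, -2) — from layer 6 (return_home)

0 -2 return_home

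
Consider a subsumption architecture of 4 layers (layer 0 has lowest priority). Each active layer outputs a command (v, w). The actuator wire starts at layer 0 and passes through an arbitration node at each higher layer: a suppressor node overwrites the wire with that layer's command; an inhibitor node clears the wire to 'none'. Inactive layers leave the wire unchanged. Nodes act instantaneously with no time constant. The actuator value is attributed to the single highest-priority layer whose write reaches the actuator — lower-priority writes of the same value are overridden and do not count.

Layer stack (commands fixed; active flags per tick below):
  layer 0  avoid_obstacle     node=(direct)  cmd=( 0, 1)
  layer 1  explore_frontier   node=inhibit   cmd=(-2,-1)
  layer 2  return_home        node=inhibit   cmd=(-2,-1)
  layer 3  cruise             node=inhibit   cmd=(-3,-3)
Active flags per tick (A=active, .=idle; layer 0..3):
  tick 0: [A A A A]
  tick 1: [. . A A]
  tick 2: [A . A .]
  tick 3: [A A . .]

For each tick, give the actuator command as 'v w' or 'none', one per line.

none
none
none
none

tick 0:
  [0] avoid_obstacle on; wire := (0, 1)
  [1] explore_frontier on (inhibit); wire := none
  [2] return_home on (inhibit); wire := none
  [3] cruise on (inhibit); wire := none
  output none
tick 1:
  [0] avoid_obstacle off; wire := none
  [1] explore_frontier off; pass none
  [2] return_home on (inhibit); wire := none
  [3] cruise on (inhibit); wire := none
  output none
tick 2:
  [0] avoid_obstacle on; wire := (0, 1)
  [1] explore_frontier off; pass (0, 1)
  [2] return_home on (inhibit); wire := none
  [3] cruise off; pass none
  output none
tick 3:
  [0] avoid_obstacle on; wire := (0, 1)
  [1] explore_frontier on (inhibit); wire := none
  [2] return_home off; pass none
  [3] cruise off; pass none
  output none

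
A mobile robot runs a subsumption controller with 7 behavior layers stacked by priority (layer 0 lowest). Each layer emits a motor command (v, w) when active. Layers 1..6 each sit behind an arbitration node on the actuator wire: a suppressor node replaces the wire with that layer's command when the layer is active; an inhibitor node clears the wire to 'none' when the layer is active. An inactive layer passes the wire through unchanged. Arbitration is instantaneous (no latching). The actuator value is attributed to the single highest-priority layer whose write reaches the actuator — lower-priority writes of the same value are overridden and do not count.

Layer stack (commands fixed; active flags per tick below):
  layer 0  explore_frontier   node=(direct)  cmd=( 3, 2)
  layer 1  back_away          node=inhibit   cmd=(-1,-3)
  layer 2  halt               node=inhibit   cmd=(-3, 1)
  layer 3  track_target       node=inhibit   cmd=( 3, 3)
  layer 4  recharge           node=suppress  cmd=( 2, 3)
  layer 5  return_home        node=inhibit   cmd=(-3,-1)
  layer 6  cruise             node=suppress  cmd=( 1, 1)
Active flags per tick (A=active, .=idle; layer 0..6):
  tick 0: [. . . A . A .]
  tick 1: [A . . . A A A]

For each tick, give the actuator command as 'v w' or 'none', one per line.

tick 0:
  [0] explore_frontier off; wire := none
  [1] back_away off; pass none
  [2] halt off; pass none
  [3] track_target on (inhibit); wire := none
  [4] recharge off; pass none
  [5] return_home on (inhibit); wire := none
  [6] cruise off; pass none
  output none
tick 1:
  [0] explore_frontier on; wire := (3, 2)
  [1] back_away off; pass (3, 2)
  [2] halt off; pass (3, 2)
  [3] track_target off; pass (3, 2)
  [4] recharge on (suppress); wire := (2, 3)
  [5] return_home on (inhibit); wire := none
  [6] cruise on (suppress); wire := (1, 1)
  output (1, 1)

none
1 1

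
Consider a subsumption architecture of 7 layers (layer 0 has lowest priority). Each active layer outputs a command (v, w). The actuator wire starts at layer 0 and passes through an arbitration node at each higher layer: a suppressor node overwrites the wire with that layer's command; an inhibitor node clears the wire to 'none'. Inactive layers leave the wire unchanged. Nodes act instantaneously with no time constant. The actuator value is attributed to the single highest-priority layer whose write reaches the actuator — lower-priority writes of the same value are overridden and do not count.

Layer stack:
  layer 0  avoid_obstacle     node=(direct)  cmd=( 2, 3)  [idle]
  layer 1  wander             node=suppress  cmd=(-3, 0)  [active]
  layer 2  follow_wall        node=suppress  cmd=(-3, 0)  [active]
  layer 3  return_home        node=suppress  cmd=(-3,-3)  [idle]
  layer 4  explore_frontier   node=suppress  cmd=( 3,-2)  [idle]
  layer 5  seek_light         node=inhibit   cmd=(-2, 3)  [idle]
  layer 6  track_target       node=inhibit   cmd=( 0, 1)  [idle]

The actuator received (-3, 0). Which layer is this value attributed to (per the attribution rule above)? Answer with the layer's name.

L0 avoid_obstacle: idle → wire = none
L1 wander: active, suppressor → wire = (-3, 0)
L2 follow_wall: active, suppressor → wire = (-3, 0)
L3 return_home: idle → wire stays (-3, 0)
L4 explore_frontier: idle → wire stays (-3, 0)
L5 seek_light: idle → wire stays (-3, 0)
L6 track_target: idle → wire stays (-3, 0)
actuator = (-3, 0)
last writer: layer 2 = follow_wall

follow_wall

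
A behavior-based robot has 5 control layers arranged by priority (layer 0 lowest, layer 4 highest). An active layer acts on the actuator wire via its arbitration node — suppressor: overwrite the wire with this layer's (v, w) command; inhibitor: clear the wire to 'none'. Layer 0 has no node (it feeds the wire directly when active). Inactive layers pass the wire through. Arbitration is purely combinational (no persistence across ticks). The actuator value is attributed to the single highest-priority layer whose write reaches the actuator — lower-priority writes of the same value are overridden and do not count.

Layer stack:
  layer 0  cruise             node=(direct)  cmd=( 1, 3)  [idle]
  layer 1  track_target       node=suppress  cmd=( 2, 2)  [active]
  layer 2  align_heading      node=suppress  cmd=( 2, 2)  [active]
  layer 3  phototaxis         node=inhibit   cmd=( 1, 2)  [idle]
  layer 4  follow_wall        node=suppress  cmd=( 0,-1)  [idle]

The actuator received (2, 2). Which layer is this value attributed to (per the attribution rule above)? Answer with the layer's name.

[0] cruise off; wire := none
[1] track_target on (suppress); wire := (2, 2)
[2] align_heading on (suppress); wire := (2, 2)
[3] phototaxis off; pass (2, 2)
[4] follow_wall off; pass (2, 2)
output (2, 2)
last writer: layer 2 = align_heading

align_heading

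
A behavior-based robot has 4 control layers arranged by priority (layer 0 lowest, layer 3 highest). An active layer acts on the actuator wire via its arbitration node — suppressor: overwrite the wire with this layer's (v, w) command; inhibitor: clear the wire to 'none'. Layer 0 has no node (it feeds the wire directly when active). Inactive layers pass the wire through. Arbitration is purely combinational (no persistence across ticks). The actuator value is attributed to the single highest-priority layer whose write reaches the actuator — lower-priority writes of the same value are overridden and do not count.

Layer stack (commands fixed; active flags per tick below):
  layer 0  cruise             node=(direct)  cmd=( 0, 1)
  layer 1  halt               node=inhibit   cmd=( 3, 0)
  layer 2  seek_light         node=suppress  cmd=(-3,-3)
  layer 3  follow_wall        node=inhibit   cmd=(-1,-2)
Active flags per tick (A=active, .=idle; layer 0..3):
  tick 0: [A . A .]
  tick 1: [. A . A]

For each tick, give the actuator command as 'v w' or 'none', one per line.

tick 0:
  L0 cruise: active, feeds wire = (0, 1)
  L1 halt: idle → wire stays (0, 1)
  L2 seek_light: active, suppressor → wire = (-3, -3)
  L3 follow_wall: idle → wire stays (-3, -3)
  actuator = (-3, -3)
tick 1:
  L0 cruise: idle → wire = none
  L1 halt: active, inhibitor → wire = none
  L2 seek_light: idle → wire stays none
  L3 follow_wall: active, inhibitor → wire = none
  actuator = none

-3 -3
none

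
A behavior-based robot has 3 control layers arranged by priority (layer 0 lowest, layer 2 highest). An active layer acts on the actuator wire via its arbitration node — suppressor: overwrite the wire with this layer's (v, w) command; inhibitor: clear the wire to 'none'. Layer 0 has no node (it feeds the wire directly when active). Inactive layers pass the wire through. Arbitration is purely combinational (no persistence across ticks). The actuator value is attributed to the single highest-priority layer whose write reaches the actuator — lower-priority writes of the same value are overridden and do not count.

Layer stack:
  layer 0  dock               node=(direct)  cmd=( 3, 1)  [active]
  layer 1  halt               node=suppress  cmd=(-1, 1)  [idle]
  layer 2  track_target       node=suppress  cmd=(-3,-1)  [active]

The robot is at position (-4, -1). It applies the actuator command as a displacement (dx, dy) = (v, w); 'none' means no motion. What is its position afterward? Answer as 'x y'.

layer 0 (dock) active — direct: (3, 1)
layer 1 (halt) idle — unchanged: (3, 1)
layer 2 (track_target) active — suppresses: (-3, -1)
→ actuator (-3, -1)
position: (-4, -1) + (-3, -1) = (-7, -2)

-7 -2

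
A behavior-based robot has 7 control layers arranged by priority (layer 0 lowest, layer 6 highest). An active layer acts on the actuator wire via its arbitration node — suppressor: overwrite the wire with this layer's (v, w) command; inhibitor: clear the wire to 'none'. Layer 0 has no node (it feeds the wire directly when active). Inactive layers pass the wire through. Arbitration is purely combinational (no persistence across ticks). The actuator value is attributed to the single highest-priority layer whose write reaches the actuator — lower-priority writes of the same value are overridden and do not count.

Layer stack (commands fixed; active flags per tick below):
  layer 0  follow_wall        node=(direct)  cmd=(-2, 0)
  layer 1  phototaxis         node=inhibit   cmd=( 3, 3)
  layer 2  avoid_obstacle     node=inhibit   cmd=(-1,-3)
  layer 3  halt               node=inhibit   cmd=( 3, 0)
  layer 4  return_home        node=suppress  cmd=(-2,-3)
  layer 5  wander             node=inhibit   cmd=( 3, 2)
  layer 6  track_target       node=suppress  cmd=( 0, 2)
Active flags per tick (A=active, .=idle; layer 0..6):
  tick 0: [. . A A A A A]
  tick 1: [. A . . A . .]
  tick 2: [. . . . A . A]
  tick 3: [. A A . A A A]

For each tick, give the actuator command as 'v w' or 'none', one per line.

0 2
-2 -3
0 2
0 2

tick 0:
  L0 follow_wall: idle → wire = none
  L1 phototaxis: idle → wire stays none
  L2 avoid_obstacle: active, inhibitor → wire = none
  L3 halt: active, inhibitor → wire = none
  L4 return_home: active, suppressor → wire = (-2, -3)
  L5 wander: active, inhibitor → wire = none
  L6 track_target: active, suppressor → wire = (0, 2)
  actuator = (0, 2)
tick 1:
  L0 follow_wall: idle → wire = none
  L1 phototaxis: active, inhibitor → wire = none
  L2 avoid_obstacle: idle → wire stays none
  L3 halt: idle → wire stays none
  L4 return_home: active, suppressor → wire = (-2, -3)
  L5 wander: idle → wire stays (-2, -3)
  L6 track_target: idle → wire stays (-2, -3)
  actuator = (-2, -3)
tick 2:
  L0 follow_wall: idle → wire = none
  L1 phototaxis: idle → wire stays none
  L2 avoid_obstacle: idle → wire stays none
  L3 halt: idle → wire stays none
  L4 return_home: active, suppressor → wire = (-2, -3)
  L5 wander: idle → wire stays (-2, -3)
  L6 track_target: active, suppressor → wire = (0, 2)
  actuator = (0, 2)
tick 3:
  L0 follow_wall: idle → wire = none
  L1 phototaxis: active, inhibitor → wire = none
  L2 avoid_obstacle: active, inhibitor → wire = none
  L3 halt: idle → wire stays none
  L4 return_home: active, suppressor → wire = (-2, -3)
  L5 wander: active, inhibitor → wire = none
  L6 track_target: active, suppressor → wire = (0, 2)
  actuator = (0, 2)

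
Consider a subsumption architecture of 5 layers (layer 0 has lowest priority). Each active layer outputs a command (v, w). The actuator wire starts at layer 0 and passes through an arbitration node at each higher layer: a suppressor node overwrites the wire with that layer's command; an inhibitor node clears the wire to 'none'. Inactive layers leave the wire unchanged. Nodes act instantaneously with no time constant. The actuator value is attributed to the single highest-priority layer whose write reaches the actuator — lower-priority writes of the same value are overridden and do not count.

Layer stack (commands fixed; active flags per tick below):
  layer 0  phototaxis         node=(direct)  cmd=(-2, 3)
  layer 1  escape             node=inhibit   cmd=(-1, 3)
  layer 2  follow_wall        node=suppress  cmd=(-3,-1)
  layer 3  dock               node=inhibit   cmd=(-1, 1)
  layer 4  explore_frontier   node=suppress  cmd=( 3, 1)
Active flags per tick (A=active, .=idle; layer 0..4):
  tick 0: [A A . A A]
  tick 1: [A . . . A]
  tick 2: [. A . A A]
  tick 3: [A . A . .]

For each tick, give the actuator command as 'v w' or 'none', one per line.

tick 0:
  [0] phototaxis on; wire := (-2, 3)
  [1] escape on (inhibit); wire := none
  [2] follow_wall off; pass none
  [3] dock on (inhibit); wire := none
  [4] explore_frontier on (suppress); wire := (3, 1)
  output (3, 1)
tick 1:
  [0] phototaxis on; wire := (-2, 3)
  [1] escape off; pass (-2, 3)
  [2] follow_wall off; pass (-2, 3)
  [3] dock off; pass (-2, 3)
  [4] explore_frontier on (suppress); wire := (3, 1)
  output (3, 1)
tick 2:
  [0] phototaxis off; wire := none
  [1] escape on (inhibit); wire := none
  [2] follow_wall off; pass none
  [3] dock on (inhibit); wire := none
  [4] explore_frontier on (suppress); wire := (3, 1)
  output (3, 1)
tick 3:
  [0] phototaxis on; wire := (-2, 3)
  [1] escape off; pass (-2, 3)
  [2] follow_wall on (suppress); wire := (-3, -1)
  [3] dock off; pass (-3, -1)
  [4] explore_frontier off; pass (-3, -1)
  output (-3, -1)

3 1
3 1
3 1
-3 -1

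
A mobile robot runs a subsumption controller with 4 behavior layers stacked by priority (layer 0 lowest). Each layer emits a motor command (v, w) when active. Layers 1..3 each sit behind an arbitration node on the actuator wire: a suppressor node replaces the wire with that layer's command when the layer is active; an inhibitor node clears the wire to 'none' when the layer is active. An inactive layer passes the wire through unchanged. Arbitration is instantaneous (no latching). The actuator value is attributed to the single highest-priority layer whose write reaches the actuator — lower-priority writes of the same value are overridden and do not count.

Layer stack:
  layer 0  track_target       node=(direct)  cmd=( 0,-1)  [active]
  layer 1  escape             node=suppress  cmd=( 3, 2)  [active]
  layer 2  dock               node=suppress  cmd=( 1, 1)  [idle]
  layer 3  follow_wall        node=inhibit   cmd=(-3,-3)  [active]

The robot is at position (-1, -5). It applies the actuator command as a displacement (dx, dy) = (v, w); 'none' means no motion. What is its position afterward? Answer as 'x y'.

-1 -5

layer 0 (track_target) active — direct: (0, -1)
layer 1 (escape) active — suppresses: (3, 2)
layer 2 (dock) idle — unchanged: (3, 2)
layer 3 (follow_wall) active — inhibits: none
→ actuator none
position: (-1, -5) + none = (-1, -5)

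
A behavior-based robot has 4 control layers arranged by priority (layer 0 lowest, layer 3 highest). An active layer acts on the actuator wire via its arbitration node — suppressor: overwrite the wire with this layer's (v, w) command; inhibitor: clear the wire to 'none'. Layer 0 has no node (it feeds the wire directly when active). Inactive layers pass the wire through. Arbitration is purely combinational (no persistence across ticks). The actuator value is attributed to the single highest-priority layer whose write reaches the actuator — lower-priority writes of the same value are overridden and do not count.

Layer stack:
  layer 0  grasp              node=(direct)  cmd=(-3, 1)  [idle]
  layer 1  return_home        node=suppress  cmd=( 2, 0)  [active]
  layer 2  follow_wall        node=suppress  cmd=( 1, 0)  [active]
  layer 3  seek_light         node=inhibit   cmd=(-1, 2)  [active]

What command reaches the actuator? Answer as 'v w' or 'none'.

none

[0] grasp off; wire := none
[1] return_home on (suppress); wire := (2, 0)
[2] follow_wall on (suppress); wire := (1, 0)
[3] seek_light on (inhibit); wire := none
output none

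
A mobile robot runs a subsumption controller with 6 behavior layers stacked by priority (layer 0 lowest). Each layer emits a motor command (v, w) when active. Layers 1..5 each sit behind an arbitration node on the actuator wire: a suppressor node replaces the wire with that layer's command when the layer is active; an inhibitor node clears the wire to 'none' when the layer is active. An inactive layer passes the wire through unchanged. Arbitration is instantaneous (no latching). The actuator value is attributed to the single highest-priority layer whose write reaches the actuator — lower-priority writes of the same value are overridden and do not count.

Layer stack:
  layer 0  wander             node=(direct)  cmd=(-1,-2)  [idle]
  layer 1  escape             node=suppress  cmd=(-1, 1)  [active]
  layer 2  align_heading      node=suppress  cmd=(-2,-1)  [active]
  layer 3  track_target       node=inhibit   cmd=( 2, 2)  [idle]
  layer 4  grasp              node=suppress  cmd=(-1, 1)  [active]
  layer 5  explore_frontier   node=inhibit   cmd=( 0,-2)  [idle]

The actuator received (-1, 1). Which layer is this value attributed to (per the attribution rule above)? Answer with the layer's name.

grasp

[0] wander off; wire := none
[1] escape on (suppress); wire := (-1, 1)
[2] align_heading on (suppress); wire := (-2, -1)
[3] track_target off; pass (-2, -1)
[4] grasp on (suppress); wire := (-1, 1)
[5] explore_frontier off; pass (-1, 1)
output (-1, 1)
last writer: layer 4 = grasp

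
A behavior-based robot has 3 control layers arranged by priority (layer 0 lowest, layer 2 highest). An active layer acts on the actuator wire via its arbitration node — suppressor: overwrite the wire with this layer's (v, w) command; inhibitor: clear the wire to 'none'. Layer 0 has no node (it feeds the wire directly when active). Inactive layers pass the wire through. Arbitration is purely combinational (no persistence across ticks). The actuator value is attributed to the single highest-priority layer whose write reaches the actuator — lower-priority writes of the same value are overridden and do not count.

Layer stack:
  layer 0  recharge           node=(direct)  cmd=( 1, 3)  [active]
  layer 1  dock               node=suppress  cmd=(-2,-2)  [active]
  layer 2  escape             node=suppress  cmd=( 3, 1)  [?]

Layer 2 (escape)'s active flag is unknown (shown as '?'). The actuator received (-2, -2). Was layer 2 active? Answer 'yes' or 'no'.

no

If layer 2 is active=yes:
  actuator would be (3, 1)
If layer 2 is active=no:
  actuator would be (-2, -2)
Observed (-2, -2), so layer 2 was idle.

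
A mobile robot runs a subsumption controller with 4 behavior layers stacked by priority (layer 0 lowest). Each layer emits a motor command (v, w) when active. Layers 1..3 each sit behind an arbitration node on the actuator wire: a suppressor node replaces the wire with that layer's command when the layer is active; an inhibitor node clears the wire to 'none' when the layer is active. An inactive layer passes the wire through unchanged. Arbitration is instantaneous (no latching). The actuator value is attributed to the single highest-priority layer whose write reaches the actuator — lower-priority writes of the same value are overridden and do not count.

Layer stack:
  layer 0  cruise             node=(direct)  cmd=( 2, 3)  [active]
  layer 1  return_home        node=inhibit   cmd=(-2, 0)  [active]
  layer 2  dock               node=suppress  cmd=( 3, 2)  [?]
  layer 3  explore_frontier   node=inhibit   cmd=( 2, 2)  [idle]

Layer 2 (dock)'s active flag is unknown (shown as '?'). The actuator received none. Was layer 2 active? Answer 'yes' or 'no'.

If layer 2 is active=yes:
  actuator would be (3, 2)
If layer 2 is active=no:
  actuator would be none
Observed none, so layer 2 was idle.

no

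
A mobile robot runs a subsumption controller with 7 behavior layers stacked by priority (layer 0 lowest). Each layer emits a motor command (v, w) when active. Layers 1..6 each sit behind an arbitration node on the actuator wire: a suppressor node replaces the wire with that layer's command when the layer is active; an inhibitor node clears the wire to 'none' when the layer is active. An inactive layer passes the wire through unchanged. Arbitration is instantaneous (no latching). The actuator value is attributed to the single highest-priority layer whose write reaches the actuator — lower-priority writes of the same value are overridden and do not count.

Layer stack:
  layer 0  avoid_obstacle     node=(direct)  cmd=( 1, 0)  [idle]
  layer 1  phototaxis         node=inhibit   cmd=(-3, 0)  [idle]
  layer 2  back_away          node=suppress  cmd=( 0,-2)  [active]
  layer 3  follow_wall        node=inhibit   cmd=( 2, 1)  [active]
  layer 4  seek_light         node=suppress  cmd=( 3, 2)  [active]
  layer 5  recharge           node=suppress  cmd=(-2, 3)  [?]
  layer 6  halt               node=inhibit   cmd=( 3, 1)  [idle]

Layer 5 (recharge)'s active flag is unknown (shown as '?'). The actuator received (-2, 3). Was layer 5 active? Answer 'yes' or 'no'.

yes

If layer 5 is active=yes:
  actuator would be (-2, 3)
If layer 5 is active=no:
  actuator would be (3, 2)
Observed (-2, 3), so layer 5 was active.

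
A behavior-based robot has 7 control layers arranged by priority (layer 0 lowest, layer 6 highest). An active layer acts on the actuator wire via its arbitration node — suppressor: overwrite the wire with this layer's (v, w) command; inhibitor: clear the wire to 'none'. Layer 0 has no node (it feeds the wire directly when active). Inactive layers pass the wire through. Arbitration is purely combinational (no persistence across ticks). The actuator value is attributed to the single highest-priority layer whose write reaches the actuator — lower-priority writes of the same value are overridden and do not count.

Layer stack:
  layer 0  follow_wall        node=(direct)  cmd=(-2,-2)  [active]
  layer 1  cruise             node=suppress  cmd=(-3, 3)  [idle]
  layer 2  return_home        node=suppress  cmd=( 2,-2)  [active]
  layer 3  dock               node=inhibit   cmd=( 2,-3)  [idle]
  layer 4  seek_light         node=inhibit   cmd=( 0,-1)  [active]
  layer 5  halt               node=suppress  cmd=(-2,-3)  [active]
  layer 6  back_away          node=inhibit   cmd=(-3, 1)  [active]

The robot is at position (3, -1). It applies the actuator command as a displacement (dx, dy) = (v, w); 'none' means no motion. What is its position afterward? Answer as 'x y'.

layer 0 (follow_wall) active — direct: (-2, -2)
layer 1 (cruise) idle — unchanged: (-2, -2)
layer 2 (return_home) active — suppresses: (2, -2)
layer 3 (dock) idle — unchanged: (2, -2)
layer 4 (seek_light) active — inhibits: none
layer 5 (halt) active — suppresses: (-2, -3)
layer 6 (back_away) active — inhibits: none
→ actuator none
position: (3, -1) + none = (3, -1)

3 -1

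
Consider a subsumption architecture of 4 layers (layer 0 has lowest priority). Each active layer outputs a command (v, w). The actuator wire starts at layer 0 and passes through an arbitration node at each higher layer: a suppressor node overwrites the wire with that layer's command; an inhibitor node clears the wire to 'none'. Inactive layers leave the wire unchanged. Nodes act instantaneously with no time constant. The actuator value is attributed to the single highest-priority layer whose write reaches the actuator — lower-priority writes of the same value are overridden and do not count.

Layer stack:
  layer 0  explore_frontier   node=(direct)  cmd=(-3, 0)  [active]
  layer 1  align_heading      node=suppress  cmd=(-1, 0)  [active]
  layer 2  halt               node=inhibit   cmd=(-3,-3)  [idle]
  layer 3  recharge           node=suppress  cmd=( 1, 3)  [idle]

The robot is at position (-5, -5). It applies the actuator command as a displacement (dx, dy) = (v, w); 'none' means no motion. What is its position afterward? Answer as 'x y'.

layer 0 (explore_frontier) active — direct: (-3, 0)
layer 1 (align_heading) active — suppresses: (-1, 0)
layer 2 (halt) idle — unchanged: (-1, 0)
layer 3 (recharge) idle — unchanged: (-1, 0)
→ actuator (-1, 0)
position: (-5, -5) + (-1, 0) = (-6, -5)

-6 -5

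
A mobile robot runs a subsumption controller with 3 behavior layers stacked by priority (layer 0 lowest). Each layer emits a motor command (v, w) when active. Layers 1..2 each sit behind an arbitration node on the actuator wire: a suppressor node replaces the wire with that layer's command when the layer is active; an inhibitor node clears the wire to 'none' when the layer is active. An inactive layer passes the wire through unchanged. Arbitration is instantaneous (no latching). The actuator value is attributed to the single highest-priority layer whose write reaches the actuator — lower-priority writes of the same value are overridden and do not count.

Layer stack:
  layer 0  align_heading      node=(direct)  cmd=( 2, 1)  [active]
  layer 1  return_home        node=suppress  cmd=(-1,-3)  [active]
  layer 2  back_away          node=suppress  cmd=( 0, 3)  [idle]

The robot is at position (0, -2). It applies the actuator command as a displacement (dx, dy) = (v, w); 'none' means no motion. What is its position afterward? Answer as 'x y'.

[0] align_heading on; wire := (2, 1)
[1] return_home on (suppress); wire := (-1, -3)
[2] back_away off; pass (-1, -3)
output (-1, -3)
position: (0, -2) + (-1, -3) = (-1, -5)

-1 -5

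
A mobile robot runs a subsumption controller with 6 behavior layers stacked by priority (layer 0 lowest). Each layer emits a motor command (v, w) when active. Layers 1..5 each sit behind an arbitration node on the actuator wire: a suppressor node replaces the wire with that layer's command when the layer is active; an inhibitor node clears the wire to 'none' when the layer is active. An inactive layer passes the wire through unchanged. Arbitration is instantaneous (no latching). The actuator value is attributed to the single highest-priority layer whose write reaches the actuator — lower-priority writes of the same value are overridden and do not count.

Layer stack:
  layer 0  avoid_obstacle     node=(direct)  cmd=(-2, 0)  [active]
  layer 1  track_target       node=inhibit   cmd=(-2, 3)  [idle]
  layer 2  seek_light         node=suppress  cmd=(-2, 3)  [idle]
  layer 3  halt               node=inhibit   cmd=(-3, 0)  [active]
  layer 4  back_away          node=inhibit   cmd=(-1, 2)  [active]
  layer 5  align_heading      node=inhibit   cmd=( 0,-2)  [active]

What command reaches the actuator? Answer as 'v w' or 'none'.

layer 0 (avoid_obstacle) active — direct: (-2, 0)
layer 1 (track_target) idle — unchanged: (-2, 0)
layer 2 (seek_light) idle — unchanged: (-2, 0)
layer 3 (halt) active — inhibits: none
layer 4 (back_away) active — inhibits: none
layer 5 (align_heading) active — inhibits: none
→ actuator none

none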